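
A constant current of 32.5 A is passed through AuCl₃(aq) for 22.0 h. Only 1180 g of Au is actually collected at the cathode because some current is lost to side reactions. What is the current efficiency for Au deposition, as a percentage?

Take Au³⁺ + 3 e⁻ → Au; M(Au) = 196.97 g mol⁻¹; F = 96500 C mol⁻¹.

67.4 %

Q = I·t = 32.50 × 79200 = 2574000 C; n(e⁻) = 2574000/96500 = 26.67 mol.
Theoretical n(Au) = n(e⁻)/3 = 8.891 mol, i.e. m_theo = 8.891 × 196.97 = 1751 g.
Efficiency = m_actual / m_theo = 1180 / 1751 = 67.4 %.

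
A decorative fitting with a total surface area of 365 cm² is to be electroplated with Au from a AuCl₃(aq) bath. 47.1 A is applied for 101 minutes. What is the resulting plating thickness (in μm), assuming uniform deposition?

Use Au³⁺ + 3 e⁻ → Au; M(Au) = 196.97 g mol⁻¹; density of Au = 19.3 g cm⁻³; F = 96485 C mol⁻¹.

Q = I·t = 47.10 × 6060.0 = 285400 C; n(e⁻) = 2.958 mol.
n(Au) = n(e⁻)/3 = 0.9861 mol, so m = 0.9861 × 196.97 = 194.2 g.
Volume = m/ρ = 194.2 / 19.3 = 10.06 cm³.
Thickness = V/A = 10.06 / 365 = 0.0276 cm = 276 μm.

276 μm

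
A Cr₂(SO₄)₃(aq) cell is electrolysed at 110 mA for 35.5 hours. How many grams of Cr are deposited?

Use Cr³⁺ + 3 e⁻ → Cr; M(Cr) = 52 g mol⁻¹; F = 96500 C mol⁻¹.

Q = I·t = 0.1100 A × 127800 s = 14060 C.
n(e⁻) = Q/F = 14060 / 96500 = 0.1457 mol.
Cr³⁺ + 3 e⁻ → Cr, so n(Cr) = n(e⁻)/3 = 0.04856 mol.
m = n·M = 0.04856 × 52 = 2.53 g.

2.53 g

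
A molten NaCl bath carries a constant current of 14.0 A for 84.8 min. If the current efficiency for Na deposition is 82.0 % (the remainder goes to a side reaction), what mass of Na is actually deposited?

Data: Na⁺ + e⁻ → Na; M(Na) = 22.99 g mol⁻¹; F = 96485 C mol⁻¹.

13.9 g

Q = I·t = 14.00 × 5088.0 = 71230 C.
n(e⁻) = 71230/96485 = 0.7383 mol; theoretically n(Na) = 0.7383/1 = 0.7383 mol, m_theo = 16.97 g.
At 82.0 % efficiency, m_actual = 0.820 × 16.97 = 13.9 g.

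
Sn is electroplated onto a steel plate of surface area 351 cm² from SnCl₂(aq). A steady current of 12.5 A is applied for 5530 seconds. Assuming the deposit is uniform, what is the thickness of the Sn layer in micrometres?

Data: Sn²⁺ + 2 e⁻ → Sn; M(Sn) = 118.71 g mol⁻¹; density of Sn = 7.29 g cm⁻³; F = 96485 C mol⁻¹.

Q = I·t = 12.50 × 5530.0 = 69120 C; n(e⁻) = 0.7164 mol.
n(Sn) = n(e⁻)/2 = 0.3582 mol, so m = 0.3582 × 118.71 = 42.52 g.
Volume = m/ρ = 42.52 / 7.29 = 5.833 cm³.
Thickness = V/A = 5.833 / 351 = 0.0166 cm = 166 μm.

166 μm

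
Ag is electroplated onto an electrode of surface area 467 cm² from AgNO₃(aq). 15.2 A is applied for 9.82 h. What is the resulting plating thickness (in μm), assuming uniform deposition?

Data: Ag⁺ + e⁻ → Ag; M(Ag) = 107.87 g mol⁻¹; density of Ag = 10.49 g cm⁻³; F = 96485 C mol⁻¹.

1230 μm

Q = I·t = 15.20 × 35352 = 537400 C; n(e⁻) = 5.569 mol.
n(Ag) = n(e⁻)/1 = 5.569 mol, so m = 5.569 × 107.87 = 600.8 g.
Volume = m/ρ = 600.8 / 10.49 = 57.27 cm³.
Thickness = V/A = 57.27 / 467 = 0.123 cm = 1230 μm.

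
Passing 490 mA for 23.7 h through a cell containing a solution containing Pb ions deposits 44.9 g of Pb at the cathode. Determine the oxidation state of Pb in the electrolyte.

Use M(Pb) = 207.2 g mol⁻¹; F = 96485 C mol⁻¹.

Q = I·t = 0.4900 A × 85320 s = 41810 C, so n(e⁻) = 41810/96485 = 0.4333 mol.
n(Pb) deposited = 44.9 / 207.2 = 0.2167 mol.
Electrons per atom = n(e⁻)/n(Pb) = 0.4333 / 0.2167 = 2.00 ≈ 2, so the ion is Pb²⁺.

+2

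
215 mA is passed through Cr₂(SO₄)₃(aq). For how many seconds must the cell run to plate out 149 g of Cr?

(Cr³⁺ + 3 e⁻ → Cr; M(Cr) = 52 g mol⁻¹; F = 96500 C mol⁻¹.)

3.86 × 10⁶ s

n(Cr) = m/M = 149 / 52 = 2.865 mol.
Each Cr atom requires 3 electrons, so n(e⁻) = 3 × 2.865 = 8.596 mol.
Q = n(e⁻)·F = 8.596 × 96500 = 829500 C.
t = Q/I = 829500 / 0.2150 A = 3858000 s.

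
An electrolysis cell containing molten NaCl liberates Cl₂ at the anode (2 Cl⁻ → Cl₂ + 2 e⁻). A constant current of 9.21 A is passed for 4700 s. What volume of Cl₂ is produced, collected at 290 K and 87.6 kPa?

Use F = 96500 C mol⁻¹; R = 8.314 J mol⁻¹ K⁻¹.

6.17 L

Q = I·t = 9.210 A × 4700.0 s = 43290 C.
n(e⁻) = Q/F = 43290 / 96500 = 0.4486 mol.
2 electrons are transferred per Cl₂ molecule, so n(Cl₂) = 0.4486 / 2 = 0.2243 mol.
V = nRT/P = (0.2243 × 8.314 × 290) / (87.6 × 10³ Pa) = 0.00617 m³ = 6.17 L.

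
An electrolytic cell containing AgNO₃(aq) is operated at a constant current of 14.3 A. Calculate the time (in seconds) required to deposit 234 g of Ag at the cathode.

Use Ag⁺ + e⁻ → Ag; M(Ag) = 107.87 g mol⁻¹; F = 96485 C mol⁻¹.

14600 s

n(Ag) = m/M = 234 / 107.87 = 2.169 mol.
Each Ag atom requires 1 electron, so n(e⁻) = 1 × 2.169 = 2.169 mol.
Q = n(e⁻)·F = 2.169 × 96485 = 209300 C.
t = Q/I = 209300 / 14.30 A = 14640 s.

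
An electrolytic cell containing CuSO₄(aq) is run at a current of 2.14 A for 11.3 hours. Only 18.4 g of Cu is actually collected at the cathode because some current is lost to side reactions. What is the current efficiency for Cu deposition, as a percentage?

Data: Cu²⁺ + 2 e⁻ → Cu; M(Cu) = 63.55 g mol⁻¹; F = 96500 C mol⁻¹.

64.2 %

Q = I·t = 2.140 × 40680 = 87060 C; n(e⁻) = 87060/96500 = 0.9021 mol.
Theoretical n(Cu) = n(e⁻)/2 = 0.4511 mol, i.e. m_theo = 0.4511 × 63.55 = 28.67 g.
Efficiency = m_actual / m_theo = 18.4 / 28.67 = 64.2 %.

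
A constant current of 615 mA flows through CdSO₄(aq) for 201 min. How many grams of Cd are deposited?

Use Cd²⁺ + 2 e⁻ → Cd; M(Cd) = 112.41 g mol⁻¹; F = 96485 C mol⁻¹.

4.32 g

Q = I·t = 0.6150 A × 12060 s = 7417 C.
n(e⁻) = Q/F = 7417 / 96485 = 0.07687 mol.
Cd²⁺ + 2 e⁻ → Cd, so n(Cd) = n(e⁻)/2 = 0.03844 mol.
m = n·M = 0.03844 × 112.41 = 4.32 g.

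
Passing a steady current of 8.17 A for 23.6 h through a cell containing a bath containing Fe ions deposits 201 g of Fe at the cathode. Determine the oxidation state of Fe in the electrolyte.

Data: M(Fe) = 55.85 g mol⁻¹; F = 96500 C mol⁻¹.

+2

Q = I·t = 8.170 A × 84960 s = 694100 C, so n(e⁻) = 694100/96500 = 7.193 mol.
n(Fe) deposited = 201 / 55.85 = 3.599 mol.
Electrons per atom = n(e⁻)/n(Fe) = 7.193 / 3.599 = 2.00 ≈ 2, so the ion is Fe²⁺.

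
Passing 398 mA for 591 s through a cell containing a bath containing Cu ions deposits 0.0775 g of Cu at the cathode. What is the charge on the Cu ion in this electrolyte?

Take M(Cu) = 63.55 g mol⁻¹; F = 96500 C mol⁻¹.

Q = I·t = 0.3980 A × 591.00 s = 235.2 C, so n(e⁻) = 235.2/96500 = 0.002437 mol.
n(Cu) deposited = 0.0775 / 63.55 = 0.001220 mol.
Electrons per atom = n(e⁻)/n(Cu) = 0.002437 / 0.001220 = 2.00 ≈ 2, so the ion is Cu²⁺.

+2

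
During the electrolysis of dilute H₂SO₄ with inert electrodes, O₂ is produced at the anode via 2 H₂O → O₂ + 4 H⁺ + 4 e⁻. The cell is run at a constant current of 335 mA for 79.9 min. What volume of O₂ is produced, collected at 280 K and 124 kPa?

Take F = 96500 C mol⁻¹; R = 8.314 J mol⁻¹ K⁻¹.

0.0781 L

Q = I·t = 0.3350 A × 4794.0 s = 1606 C.
n(e⁻) = Q/F = 1606 / 96500 = 0.01664 mol.
4 electrons are transferred per O₂ molecule, so n(O₂) = 0.01664 / 4 = 0.004161 mol.
V = nRT/P = (0.004161 × 8.314 × 280) / (124 × 10³ Pa) = 7.81 × 10⁻⁵ m³ = 0.0781 L.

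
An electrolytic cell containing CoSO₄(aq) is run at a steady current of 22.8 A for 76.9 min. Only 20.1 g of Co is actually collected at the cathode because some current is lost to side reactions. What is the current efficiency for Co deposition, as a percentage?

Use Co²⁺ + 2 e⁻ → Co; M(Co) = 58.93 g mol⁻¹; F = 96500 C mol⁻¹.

62.6 %

Q = I·t = 22.80 × 4614.0 = 105200 C; n(e⁻) = 105200/96500 = 1.090 mol.
Theoretical n(Co) = n(e⁻)/2 = 0.5451 mol, i.e. m_theo = 0.5451 × 58.93 = 32.12 g.
Efficiency = m_actual / m_theo = 20.1 / 32.12 = 62.6 %.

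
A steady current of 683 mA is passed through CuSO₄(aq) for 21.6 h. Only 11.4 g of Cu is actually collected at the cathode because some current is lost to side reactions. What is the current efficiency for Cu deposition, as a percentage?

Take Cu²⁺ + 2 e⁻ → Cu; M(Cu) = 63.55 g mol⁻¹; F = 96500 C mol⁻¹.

Q = I·t = 0.6830 × 77760 = 53110 C; n(e⁻) = 53110/96500 = 0.5504 mol.
Theoretical n(Cu) = n(e⁻)/2 = 0.2752 mol, i.e. m_theo = 0.2752 × 63.55 = 17.49 g.
Efficiency = m_actual / m_theo = 11.4 / 17.49 = 65.2 %.

65.2 %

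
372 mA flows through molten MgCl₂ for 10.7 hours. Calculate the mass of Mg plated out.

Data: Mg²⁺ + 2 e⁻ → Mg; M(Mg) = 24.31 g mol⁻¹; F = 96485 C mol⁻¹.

Q = I·t = 0.3720 A × 38520 s = 14330 C.
n(e⁻) = Q/F = 14330 / 96485 = 0.1485 mol.
Mg²⁺ + 2 e⁻ → Mg, so n(Mg) = n(e⁻)/2 = 0.07426 mol.
m = n·M = 0.07426 × 24.31 = 1.81 g.

1.81 g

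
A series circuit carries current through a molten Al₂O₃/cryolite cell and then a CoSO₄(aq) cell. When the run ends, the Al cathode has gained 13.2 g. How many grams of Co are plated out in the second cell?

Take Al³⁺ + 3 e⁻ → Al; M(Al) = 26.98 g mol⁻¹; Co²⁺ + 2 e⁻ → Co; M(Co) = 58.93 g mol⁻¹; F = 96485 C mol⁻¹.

n(Al) = 13.2 / 26.98 = 0.4893 mol.
Since Al³⁺ + 3 e⁻ → Al, n(e⁻) passed = 3 × 0.4893 = 1.468 mol.
Cells in series carry the same charge, so the same 1.468 mol of electrons passes through cell 2.
Co²⁺ + 2 e⁻ → Co, so n(Co) = 1.468 / 2 = 0.7339 mol.
m(Co) = 0.7339 × 58.93 = 43.2 g.

43.2 g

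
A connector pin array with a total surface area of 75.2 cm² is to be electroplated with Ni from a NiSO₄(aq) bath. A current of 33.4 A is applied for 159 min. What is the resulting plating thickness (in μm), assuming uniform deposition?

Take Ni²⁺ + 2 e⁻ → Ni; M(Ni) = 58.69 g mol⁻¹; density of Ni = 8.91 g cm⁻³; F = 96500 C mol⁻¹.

1450 μm

Q = I·t = 33.40 × 9540.0 = 318600 C; n(e⁻) = 3.302 mol.
n(Ni) = n(e⁻)/2 = 1.651 mol, so m = 1.651 × 58.69 = 96.90 g.
Volume = m/ρ = 96.90 / 8.91 = 10.87 cm³.
Thickness = V/A = 10.87 / 75.2 = 0.145 cm = 1450 μm.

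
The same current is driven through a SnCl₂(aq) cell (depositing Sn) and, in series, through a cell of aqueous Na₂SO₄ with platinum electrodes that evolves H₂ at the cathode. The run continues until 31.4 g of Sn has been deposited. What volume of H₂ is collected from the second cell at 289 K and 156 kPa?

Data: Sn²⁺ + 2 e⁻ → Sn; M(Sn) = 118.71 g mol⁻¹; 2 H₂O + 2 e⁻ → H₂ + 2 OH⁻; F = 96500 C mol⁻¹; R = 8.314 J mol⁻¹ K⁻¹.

4.07 L

n(Sn) = 31.4 / 118.71 = 0.2645 mol, so n(e⁻) = 2 × 0.2645 = 0.5290 mol.
The cells are in series, so the same 0.5290 mol of electrons passes through the second cell.
2 H₂O + 2 e⁻ → H₂ + 2 OH⁻ — 2 mol e⁻ per mol H₂, so n(H₂) = 0.5290/2 = 0.2645 mol.
V = nRT/P = (0.2645 × 8.314 × 289) / (156 × 10³) = 0.00407 m³ = 4.07 L.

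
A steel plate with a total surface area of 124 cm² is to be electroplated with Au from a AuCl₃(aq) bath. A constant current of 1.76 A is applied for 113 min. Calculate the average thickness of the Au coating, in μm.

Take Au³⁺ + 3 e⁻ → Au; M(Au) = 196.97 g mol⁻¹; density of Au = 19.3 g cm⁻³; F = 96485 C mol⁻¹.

33.9 μm

Q = I·t = 1.760 × 6780.0 = 11930 C; n(e⁻) = 0.1237 mol.
n(Au) = n(e⁻)/3 = 0.04123 mol, so m = 0.04123 × 196.97 = 8.120 g.
Volume = m/ρ = 8.120 / 19.3 = 0.4207 cm³.
Thickness = V/A = 0.4207 / 124 = 0.00339 cm = 33.9 μm.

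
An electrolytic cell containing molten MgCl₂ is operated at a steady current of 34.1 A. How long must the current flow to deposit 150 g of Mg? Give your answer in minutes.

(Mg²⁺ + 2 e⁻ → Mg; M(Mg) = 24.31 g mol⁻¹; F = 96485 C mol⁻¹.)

n(Mg) = m/M = 150 / 24.31 = 6.170 mol.
Each Mg atom requires 2 electrons, so n(e⁻) = 2 × 6.170 = 12.34 mol.
Q = n(e⁻)·F = 12.34 × 96485 = 1191000 C.
t = Q/I = 1191000 / 34.10 A = 34920 s = 582 min.

582 min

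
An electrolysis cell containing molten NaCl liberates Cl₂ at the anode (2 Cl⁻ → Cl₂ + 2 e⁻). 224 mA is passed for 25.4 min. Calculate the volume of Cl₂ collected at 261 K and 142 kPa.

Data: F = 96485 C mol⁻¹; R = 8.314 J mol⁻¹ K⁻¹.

0.0270 L

Q = I·t = 0.2240 A × 1524.0 s = 341.4 C.
n(e⁻) = Q/F = 341.4 / 96485 = 0.003538 mol.
2 electrons are transferred per Cl₂ molecule, so n(Cl₂) = 0.003538 / 2 = 0.001769 mol.
V = nRT/P = (0.001769 × 8.314 × 261) / (142 × 10³ Pa) = 2.70 × 10⁻⁵ m³ = 0.0270 L.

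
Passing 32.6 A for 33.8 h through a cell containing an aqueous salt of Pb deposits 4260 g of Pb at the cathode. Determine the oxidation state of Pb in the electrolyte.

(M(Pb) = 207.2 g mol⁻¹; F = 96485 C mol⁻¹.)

+2

Q = I·t = 32.60 A × 121680 s = 3967000 C, so n(e⁻) = 3967000/96485 = 41.11 mol.
n(Pb) deposited = 4260 / 207.2 = 20.56 mol.
Electrons per atom = n(e⁻)/n(Pb) = 41.11 / 20.56 = 2.00 ≈ 2, so the ion is Pb²⁺.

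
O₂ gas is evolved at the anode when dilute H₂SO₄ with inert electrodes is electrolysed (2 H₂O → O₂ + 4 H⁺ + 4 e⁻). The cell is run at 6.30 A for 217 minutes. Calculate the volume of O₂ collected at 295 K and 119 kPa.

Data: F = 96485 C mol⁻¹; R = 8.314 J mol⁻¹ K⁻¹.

Q = I·t = 6.300 A × 13020 s = 82030 C.
n(e⁻) = Q/F = 82030 / 96485 = 0.8501 mol.
4 electrons are transferred per O₂ molecule, so n(O₂) = 0.8501 / 4 = 0.2125 mol.
V = nRT/P = (0.2125 × 8.314 × 295) / (119 × 10³ Pa) = 0.00438 m³ = 4.38 L.

4.38 L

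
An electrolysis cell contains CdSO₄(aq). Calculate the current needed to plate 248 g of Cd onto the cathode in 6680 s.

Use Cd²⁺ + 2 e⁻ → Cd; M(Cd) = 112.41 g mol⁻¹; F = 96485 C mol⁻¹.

63.7 A

n(Cd) = 248 / 112.41 = 2.206 mol.
n(e⁻) = 2 × 2.206 = 4.412 mol.
Q = n(e⁻)·F = 4.412 × 96485 = 425700 C.
I = Q/t = 425700 / 6680.0 s = 63.7 A.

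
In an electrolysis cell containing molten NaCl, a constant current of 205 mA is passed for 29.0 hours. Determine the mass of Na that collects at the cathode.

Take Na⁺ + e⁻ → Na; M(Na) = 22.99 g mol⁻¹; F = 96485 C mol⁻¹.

5.10 g

Q = I·t = 0.2050 A × 104400 s = 21400 C.
n(e⁻) = Q/F = 21400 / 96485 = 0.2218 mol.
Na⁺ + e⁻ → Na, so n(Na) = n(e⁻)/1 = 0.2218 mol.
m = n·M = 0.2218 × 22.99 = 5.10 g.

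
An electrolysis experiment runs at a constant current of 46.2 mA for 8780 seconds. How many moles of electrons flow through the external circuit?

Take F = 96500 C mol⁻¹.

0.00420 mol

Q = I·t = 0.04620 A × 8780.0 s = 405.6 C.
n(e⁻) = Q/F = 405.6 / 96500 = 0.00420 mol.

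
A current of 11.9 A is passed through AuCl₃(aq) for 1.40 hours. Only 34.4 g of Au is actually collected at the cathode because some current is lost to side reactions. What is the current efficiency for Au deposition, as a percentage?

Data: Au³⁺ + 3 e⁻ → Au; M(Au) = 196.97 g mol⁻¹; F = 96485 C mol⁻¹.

Q = I·t = 11.90 × 5040.0 = 59980 C; n(e⁻) = 59980/96485 = 0.6216 mol.
Theoretical n(Au) = n(e⁻)/3 = 0.2072 mol, i.e. m_theo = 0.2072 × 196.97 = 40.81 g.
Efficiency = m_actual / m_theo = 34.4 / 40.81 = 84.3 %.

84.3 %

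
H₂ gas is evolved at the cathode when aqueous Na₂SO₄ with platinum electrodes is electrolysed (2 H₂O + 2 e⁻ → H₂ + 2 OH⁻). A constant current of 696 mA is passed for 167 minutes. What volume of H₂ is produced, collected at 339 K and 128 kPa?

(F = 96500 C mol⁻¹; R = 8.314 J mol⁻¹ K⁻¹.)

0.796 L

Q = I·t = 0.6960 A × 10020 s = 6974 C.
n(e⁻) = Q/F = 6974 / 96500 = 0.07227 mol.
2 electrons are transferred per H₂ molecule, so n(H₂) = 0.07227 / 2 = 0.03613 mol.
V = nRT/P = (0.03613 × 8.314 × 339) / (128 × 10³ Pa) = 7.96 × 10⁻⁴ m³ = 0.796 L.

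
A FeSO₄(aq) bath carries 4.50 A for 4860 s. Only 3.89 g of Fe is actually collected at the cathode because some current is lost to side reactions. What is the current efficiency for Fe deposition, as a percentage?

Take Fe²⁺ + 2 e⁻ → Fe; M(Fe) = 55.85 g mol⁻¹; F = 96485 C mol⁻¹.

61.5 %

Q = I·t = 4.500 × 4860.0 = 21870 C; n(e⁻) = 21870/96485 = 0.2267 mol.
Theoretical n(Fe) = n(e⁻)/2 = 0.1133 mol, i.e. m_theo = 0.1133 × 55.85 = 6.330 g.
Efficiency = m_actual / m_theo = 3.89 / 6.330 = 61.5 %.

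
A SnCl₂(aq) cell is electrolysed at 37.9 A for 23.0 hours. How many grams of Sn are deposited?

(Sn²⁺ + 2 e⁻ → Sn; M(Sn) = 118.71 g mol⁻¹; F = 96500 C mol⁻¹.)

Q = I·t = 37.90 A × 82800 s = 3138000 C.
n(e⁻) = Q/F = 3138000 / 96500 = 32.52 mol.
Sn²⁺ + 2 e⁻ → Sn, so n(Sn) = n(e⁻)/2 = 16.26 mol.
m = n·M = 16.26 × 118.71 = 1930 g.

1930 g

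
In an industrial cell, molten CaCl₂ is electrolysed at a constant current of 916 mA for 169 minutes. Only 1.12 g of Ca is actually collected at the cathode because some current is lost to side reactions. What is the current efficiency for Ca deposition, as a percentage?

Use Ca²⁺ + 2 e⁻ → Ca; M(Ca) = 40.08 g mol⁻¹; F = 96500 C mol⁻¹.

58.1 %

Q = I·t = 0.9160 × 10140 = 9288 C; n(e⁻) = 9288/96500 = 0.09625 mol.
Theoretical n(Ca) = n(e⁻)/2 = 0.04813 mol, i.e. m_theo = 0.04813 × 40.08 = 1.929 g.
Efficiency = m_actual / m_theo = 1.12 / 1.929 = 58.1 %.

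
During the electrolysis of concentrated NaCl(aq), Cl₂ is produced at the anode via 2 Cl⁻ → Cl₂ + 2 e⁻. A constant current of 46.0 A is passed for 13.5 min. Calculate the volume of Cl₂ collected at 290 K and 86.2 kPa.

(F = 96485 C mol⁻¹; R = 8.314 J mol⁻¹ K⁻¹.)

5.40 L

Q = I·t = 46.00 A × 810.00 s = 37260 C.
n(e⁻) = Q/F = 37260 / 96485 = 0.3862 mol.
2 electrons are transferred per Cl₂ molecule, so n(Cl₂) = 0.3862 / 2 = 0.1931 mol.
V = nRT/P = (0.1931 × 8.314 × 290) / (86.2 × 10³ Pa) = 0.00540 m³ = 5.40 L.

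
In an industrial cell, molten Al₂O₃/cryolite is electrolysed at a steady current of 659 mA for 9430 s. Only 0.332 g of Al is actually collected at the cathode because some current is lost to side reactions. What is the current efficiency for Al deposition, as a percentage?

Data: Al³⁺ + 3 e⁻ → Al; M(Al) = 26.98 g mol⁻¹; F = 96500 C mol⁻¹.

Q = I·t = 0.6590 × 9430.0 = 6214 C; n(e⁻) = 6214/96500 = 0.06440 mol.
Theoretical n(Al) = n(e⁻)/3 = 0.02147 mol, i.e. m_theo = 0.02147 × 26.98 = 0.5791 g.
Efficiency = m_actual / m_theo = 0.332 / 0.5791 = 57.3 %.

57.3 %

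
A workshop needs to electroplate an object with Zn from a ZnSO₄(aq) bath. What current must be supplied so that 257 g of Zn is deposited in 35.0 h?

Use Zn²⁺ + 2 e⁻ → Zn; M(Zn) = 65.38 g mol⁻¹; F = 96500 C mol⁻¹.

6.02 A

n(Zn) = 257 / 65.38 = 3.931 mol.
n(e⁻) = 2 × 3.931 = 7.862 mol.
Q = n(e⁻)·F = 7.862 × 96500 = 758700 C.
I = Q/t = 758700 / 126000 s = 6.02 A.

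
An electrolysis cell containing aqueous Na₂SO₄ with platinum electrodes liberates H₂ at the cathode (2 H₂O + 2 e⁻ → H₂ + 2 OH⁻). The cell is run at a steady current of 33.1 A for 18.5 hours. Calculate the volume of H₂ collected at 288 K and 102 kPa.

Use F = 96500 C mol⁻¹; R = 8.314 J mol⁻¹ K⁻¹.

Q = I·t = 33.10 A × 66600 s = 2204000 C.
n(e⁻) = Q/F = 2204000 / 96500 = 22.84 mol.
2 electrons are transferred per H₂ molecule, so n(H₂) = 22.84 / 2 = 11.42 mol.
V = nRT/P = (11.42 × 8.314 × 288) / (102 × 10³ Pa) = 0.268 m³ = 268 L.

268 L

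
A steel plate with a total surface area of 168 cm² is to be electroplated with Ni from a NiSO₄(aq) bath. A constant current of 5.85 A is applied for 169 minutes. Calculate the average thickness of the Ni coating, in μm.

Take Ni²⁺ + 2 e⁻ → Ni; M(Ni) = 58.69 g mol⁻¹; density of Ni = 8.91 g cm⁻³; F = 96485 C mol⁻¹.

121 μm

Q = I·t = 5.850 × 10140 = 59320 C; n(e⁻) = 0.6148 mol.
n(Ni) = n(e⁻)/2 = 0.3074 mol, so m = 0.3074 × 58.69 = 18.04 g.
Volume = m/ρ = 18.04 / 8.91 = 2.025 cm³.
Thickness = V/A = 2.025 / 168 = 0.0121 cm = 121 μm.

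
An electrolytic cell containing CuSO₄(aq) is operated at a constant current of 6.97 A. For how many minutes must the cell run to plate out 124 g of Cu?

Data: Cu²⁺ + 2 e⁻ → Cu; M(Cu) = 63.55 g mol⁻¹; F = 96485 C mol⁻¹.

900 min

n(Cu) = m/M = 124 / 63.55 = 1.951 mol.
Each Cu atom requires 2 electrons, so n(e⁻) = 2 × 1.951 = 3.902 mol.
Q = n(e⁻)·F = 3.902 × 96485 = 376500 C.
t = Q/I = 376500 / 6.970 A = 54020 s = 900 min.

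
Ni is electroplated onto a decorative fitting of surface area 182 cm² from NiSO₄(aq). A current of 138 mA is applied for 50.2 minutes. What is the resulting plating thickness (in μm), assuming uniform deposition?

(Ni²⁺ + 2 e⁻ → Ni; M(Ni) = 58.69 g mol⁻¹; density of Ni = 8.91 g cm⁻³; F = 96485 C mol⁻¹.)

0.780 μm

Q = I·t = 0.1380 × 3012.0 = 415.7 C; n(e⁻) = 0.004308 mol.
n(Ni) = n(e⁻)/2 = 0.002154 mol, so m = 0.002154 × 58.69 = 0.1264 g.
Volume = m/ρ = 0.1264 / 8.91 = 0.01419 cm³.
Thickness = V/A = 0.01419 / 182 = 7.80 × 10⁻⁵ cm = 0.780 μm.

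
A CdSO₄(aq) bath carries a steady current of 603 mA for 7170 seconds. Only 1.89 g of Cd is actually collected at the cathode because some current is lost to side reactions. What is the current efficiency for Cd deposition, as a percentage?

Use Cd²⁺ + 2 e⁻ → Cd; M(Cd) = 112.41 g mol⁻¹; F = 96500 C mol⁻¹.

75.1 %

Q = I·t = 0.6030 × 7170.0 = 4324 C; n(e⁻) = 4324/96500 = 0.04480 mol.
Theoretical n(Cd) = n(e⁻)/2 = 0.02240 mol, i.e. m_theo = 0.02240 × 112.41 = 2.518 g.
Efficiency = m_actual / m_theo = 1.89 / 2.518 = 75.1 %.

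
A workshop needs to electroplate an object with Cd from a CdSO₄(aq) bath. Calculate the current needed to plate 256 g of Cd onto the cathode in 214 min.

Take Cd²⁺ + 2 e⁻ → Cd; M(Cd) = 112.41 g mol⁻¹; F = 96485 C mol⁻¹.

n(Cd) = 256 / 112.41 = 2.277 mol.
n(e⁻) = 2 × 2.277 = 4.555 mol.
Q = n(e⁻)·F = 4.555 × 96485 = 439500 C.
I = Q/t = 439500 / 12840 s = 34.2 A.

34.2 A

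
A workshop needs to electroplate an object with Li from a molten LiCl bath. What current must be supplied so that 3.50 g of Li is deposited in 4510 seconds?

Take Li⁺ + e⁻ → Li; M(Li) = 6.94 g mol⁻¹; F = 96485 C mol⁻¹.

n(Li) = 3.50 / 6.94 = 0.5043 mol.
n(e⁻) = 1 × 0.5043 = 0.5043 mol.
Q = n(e⁻)·F = 0.5043 × 96485 = 48660 C.
I = Q/t = 48660 / 4510.0 s = 10.8 A.

10.8 A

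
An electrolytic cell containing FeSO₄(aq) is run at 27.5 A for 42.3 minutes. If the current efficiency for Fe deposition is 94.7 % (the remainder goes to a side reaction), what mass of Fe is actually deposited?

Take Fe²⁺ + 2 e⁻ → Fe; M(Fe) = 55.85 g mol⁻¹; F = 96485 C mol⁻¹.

Q = I·t = 27.50 × 2538.0 = 69800 C.
n(e⁻) = 69800/96485 = 0.7234 mol; theoretically n(Fe) = 0.7234/2 = 0.3617 mol, m_theo = 20.20 g.
At 94.7 % efficiency, m_actual = 0.947 × 20.20 = 19.1 g.

19.1 g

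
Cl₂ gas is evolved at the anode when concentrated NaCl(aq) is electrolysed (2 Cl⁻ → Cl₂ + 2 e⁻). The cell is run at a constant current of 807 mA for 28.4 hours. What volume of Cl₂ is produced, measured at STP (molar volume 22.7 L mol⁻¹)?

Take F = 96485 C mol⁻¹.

9.71 L

Q = I·t = 0.8070 A × 102240 s = 82510 C.
n(e⁻) = Q/F = 82510 / 96485 = 0.8551 mol.
2 electrons are transferred per Cl₂ molecule, so n(Cl₂) = 0.8551 / 2 = 0.4276 mol.
V = n × V_m = 0.4276 × 22.7 = 9.71 L.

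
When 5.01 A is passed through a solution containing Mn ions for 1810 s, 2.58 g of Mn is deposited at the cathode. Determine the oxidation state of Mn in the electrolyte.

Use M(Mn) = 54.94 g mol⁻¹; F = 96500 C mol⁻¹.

Q = I·t = 5.010 A × 1810.0 s = 9068 C, so n(e⁻) = 9068/96500 = 0.09397 mol.
n(Mn) deposited = 2.58 / 54.94 = 0.04696 mol.
Electrons per atom = n(e⁻)/n(Mn) = 0.09397 / 0.04696 = 2.00 ≈ 2, so the ion is Mn²⁺.

+2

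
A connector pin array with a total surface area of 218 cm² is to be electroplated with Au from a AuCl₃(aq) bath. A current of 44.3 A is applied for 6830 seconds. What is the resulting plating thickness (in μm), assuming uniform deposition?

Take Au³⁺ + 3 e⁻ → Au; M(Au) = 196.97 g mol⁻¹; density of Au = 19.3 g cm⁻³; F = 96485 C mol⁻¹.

489 μm

Q = I·t = 44.30 × 6830.0 = 302600 C; n(e⁻) = 3.136 mol.
n(Au) = n(e⁻)/3 = 1.045 mol, so m = 1.045 × 196.97 = 205.9 g.
Volume = m/ρ = 205.9 / 19.3 = 10.67 cm³.
Thickness = V/A = 10.67 / 218 = 0.0489 cm = 489 μm.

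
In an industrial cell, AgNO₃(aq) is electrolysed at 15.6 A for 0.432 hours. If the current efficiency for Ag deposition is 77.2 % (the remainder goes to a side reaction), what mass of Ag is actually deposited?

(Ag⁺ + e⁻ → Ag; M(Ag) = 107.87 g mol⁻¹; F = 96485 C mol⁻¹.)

20.9 g

Q = I·t = 15.60 × 1555.2 = 24260 C.
n(e⁻) = 24260/96485 = 0.2514 mol; theoretically n(Ag) = 0.2514/1 = 0.2514 mol, m_theo = 27.12 g.
At 77.2 % efficiency, m_actual = 0.772 × 27.12 = 20.9 g.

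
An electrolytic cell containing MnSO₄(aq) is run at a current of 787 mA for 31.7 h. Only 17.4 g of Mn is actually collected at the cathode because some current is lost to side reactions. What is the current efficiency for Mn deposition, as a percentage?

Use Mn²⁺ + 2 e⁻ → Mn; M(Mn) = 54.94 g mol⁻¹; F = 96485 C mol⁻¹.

Q = I·t = 0.7870 × 114120 = 89810 C; n(e⁻) = 89810/96485 = 0.9308 mol.
Theoretical n(Mn) = n(e⁻)/2 = 0.4654 mol, i.e. m_theo = 0.4654 × 54.94 = 25.57 g.
Efficiency = m_actual / m_theo = 17.4 / 25.57 = 68.0 %.

68.0 %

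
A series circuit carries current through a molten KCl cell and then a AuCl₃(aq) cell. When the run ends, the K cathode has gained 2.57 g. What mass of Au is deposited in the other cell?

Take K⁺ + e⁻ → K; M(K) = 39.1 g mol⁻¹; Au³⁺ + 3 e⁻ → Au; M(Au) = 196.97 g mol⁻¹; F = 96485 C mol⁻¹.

n(K) = 2.57 / 39.1 = 0.06573 mol.
Since K⁺ + e⁻ → K, n(e⁻) passed = 1 × 0.06573 = 0.06573 mol.
Cells in series carry the same charge, so the same 0.06573 mol of electrons passes through cell 2.
Au³⁺ + 3 e⁻ → Au, so n(Au) = 0.06573 / 3 = 0.02191 mol.
m(Au) = 0.02191 × 196.97 = 4.32 g.

4.32 g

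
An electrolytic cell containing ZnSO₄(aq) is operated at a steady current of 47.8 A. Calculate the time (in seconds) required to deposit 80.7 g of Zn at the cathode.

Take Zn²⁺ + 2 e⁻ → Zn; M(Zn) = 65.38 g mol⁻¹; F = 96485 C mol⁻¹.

4980 s

n(Zn) = m/M = 80.7 / 65.38 = 1.234 mol.
Each Zn atom requires 2 electrons, so n(e⁻) = 2 × 1.234 = 2.469 mol.
Q = n(e⁻)·F = 2.469 × 96485 = 238200 C.
t = Q/I = 238200 / 47.80 A = 4983 s.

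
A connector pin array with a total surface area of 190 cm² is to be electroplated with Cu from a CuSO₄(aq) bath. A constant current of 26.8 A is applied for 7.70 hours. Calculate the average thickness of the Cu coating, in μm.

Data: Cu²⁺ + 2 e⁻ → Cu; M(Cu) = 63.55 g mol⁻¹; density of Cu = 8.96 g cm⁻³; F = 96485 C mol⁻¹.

1440 μm

Q = I·t = 26.80 × 27720 = 742900 C; n(e⁻) = 7.700 mol.
n(Cu) = n(e⁻)/2 = 3.850 mol, so m = 3.850 × 63.55 = 244.7 g.
Volume = m/ρ = 244.7 / 8.96 = 27.31 cm³.
Thickness = V/A = 27.31 / 190 = 0.144 cm = 1440 μm.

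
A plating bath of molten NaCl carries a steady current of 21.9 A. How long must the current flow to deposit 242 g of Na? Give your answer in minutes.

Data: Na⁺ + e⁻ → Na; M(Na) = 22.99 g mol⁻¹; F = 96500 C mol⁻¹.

773 min

n(Na) = m/M = 242 / 22.99 = 10.53 mol.
Each Na atom requires 1 electron, so n(e⁻) = 1 × 10.53 = 10.53 mol.
Q = n(e⁻)·F = 10.53 × 96500 = 1016000 C.
t = Q/I = 1016000 / 21.90 A = 46380 s = 773 min.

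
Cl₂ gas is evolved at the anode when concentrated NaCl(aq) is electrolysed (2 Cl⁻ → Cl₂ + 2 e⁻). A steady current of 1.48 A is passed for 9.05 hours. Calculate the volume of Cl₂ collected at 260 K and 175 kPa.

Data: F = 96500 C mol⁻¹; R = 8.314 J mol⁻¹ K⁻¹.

Q = I·t = 1.480 A × 32580 s = 48220 C.
n(e⁻) = Q/F = 48220 / 96500 = 0.4997 mol.
2 electrons are transferred per Cl₂ molecule, so n(Cl₂) = 0.4997 / 2 = 0.2498 mol.
V = nRT/P = (0.2498 × 8.314 × 260) / (175 × 10³ Pa) = 0.00309 m³ = 3.09 L.

3.09 L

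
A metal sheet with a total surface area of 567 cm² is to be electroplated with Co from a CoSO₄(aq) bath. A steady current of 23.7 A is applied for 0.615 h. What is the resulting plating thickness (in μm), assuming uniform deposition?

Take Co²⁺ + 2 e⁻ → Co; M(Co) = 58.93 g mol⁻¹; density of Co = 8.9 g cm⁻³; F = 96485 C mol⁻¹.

Q = I·t = 23.70 × 2214.0 = 52470 C; n(e⁻) = 0.5438 mol.
n(Co) = n(e⁻)/2 = 0.2719 mol, so m = 0.2719 × 58.93 = 16.02 g.
Volume = m/ρ = 16.02 / 8.9 = 1.800 cm³.
Thickness = V/A = 1.800 / 567 = 0.00318 cm = 31.8 μm.

31.8 μm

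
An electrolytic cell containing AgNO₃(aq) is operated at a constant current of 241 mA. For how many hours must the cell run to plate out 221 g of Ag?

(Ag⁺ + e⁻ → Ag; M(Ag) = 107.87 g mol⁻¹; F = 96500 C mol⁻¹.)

n(Ag) = m/M = 221 / 107.87 = 2.049 mol.
Each Ag atom requires 1 electron, so n(e⁻) = 1 × 2.049 = 2.049 mol.
Q = n(e⁻)·F = 2.049 × 96500 = 197700 C.
t = Q/I = 197700 / 0.2410 A = 820400 s = 228 h.

228 h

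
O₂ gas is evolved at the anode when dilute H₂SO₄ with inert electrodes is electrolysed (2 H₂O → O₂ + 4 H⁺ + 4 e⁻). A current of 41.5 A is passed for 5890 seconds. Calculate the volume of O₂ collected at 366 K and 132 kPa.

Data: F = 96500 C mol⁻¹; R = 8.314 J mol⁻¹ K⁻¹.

14.6 L

Q = I·t = 41.50 A × 5890.0 s = 244400 C.
n(e⁻) = Q/F = 244400 / 96500 = 2.533 mol.
4 electrons are transferred per O₂ molecule, so n(O₂) = 2.533 / 4 = 0.6333 mol.
V = nRT/P = (0.6333 × 8.314 × 366) / (132 × 10³ Pa) = 0.0146 m³ = 14.6 L.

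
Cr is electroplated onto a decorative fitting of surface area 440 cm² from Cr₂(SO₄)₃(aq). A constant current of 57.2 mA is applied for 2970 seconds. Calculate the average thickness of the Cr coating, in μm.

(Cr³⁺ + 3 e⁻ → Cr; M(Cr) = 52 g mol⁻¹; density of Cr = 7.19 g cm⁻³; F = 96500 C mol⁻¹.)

0.0965 μm

Q = I·t = 0.05720 × 2970.0 = 169.9 C; n(e⁻) = 0.001760 mol.
n(Cr) = n(e⁻)/3 = 0.0005868 mol, so m = 0.0005868 × 52 = 0.03051 g.
Volume = m/ρ = 0.03051 / 7.19 = 0.004244 cm³.
Thickness = V/A = 0.004244 / 440 = 9.65 × 10⁻⁶ cm = 0.0965 μm.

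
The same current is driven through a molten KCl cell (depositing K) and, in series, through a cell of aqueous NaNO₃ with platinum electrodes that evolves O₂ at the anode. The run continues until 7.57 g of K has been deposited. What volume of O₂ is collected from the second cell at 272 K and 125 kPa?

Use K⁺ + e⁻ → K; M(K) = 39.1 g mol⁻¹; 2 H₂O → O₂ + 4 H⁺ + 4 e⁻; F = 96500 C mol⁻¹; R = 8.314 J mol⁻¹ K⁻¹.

0.876 L

n(K) = 7.57 / 39.1 = 0.1936 mol, so n(e⁻) = 1 × 0.1936 = 0.1936 mol.
The cells are in series, so the same 0.1936 mol of electrons passes through the second cell.
2 H₂O → O₂ + 4 H⁺ + 4 e⁻ — 4 mol e⁻ per mol O₂, so n(O₂) = 0.1936/4 = 0.04840 mol.
V = nRT/P = (0.04840 × 8.314 × 272) / (125 × 10³) = 8.76 × 10⁻⁴ m³ = 0.876 L.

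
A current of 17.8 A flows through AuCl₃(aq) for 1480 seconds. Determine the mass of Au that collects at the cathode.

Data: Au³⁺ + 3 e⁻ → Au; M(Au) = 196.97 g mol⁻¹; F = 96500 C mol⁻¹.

Q = I·t = 17.80 A × 1480.0 s = 26340 C.
n(e⁻) = Q/F = 26340 / 96500 = 0.2730 mol.
Au³⁺ + 3 e⁻ → Au, so n(Au) = n(e⁻)/3 = 0.09100 mol.
m = n·M = 0.09100 × 196.97 = 17.9 g.

17.9 g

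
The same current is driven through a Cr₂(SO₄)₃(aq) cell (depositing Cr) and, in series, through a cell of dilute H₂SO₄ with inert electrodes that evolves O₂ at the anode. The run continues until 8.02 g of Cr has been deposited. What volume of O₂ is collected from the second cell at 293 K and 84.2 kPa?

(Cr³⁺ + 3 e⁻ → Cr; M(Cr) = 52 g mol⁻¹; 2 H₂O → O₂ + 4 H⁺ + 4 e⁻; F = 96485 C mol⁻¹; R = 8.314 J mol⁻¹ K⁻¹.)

n(Cr) = 8.02 / 52 = 0.1542 mol, so n(e⁻) = 3 × 0.1542 = 0.4627 mol.
The cells are in series, so the same 0.4627 mol of electrons passes through the second cell.
2 H₂O → O₂ + 4 H⁺ + 4 e⁻ — 4 mol e⁻ per mol O₂, so n(O₂) = 0.4627/4 = 0.1157 mol.
V = nRT/P = (0.1157 × 8.314 × 293) / (84.2 × 10³) = 0.00335 m³ = 3.35 L.

3.35 L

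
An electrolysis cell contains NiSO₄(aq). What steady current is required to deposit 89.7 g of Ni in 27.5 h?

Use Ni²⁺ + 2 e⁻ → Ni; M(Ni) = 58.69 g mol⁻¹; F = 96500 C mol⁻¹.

n(Ni) = 89.7 / 58.69 = 1.528 mol.
n(e⁻) = 2 × 1.528 = 3.057 mol.
Q = n(e⁻)·F = 3.057 × 96500 = 295000 C.
I = Q/t = 295000 / 99000 s = 2.98 A.

2.98 A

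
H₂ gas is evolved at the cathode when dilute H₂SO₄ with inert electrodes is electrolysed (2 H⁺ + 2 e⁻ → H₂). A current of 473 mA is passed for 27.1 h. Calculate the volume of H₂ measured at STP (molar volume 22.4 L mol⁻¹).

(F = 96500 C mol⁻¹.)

Q = I·t = 0.4730 A × 97560 s = 46150 C.
n(e⁻) = Q/F = 46150 / 96500 = 0.4782 mol.
2 electrons are transferred per H₂ molecule, so n(H₂) = 0.4782 / 2 = 0.2391 mol.
V = n × V_m = 0.2391 × 22.4 = 5.36 L.

5.36 L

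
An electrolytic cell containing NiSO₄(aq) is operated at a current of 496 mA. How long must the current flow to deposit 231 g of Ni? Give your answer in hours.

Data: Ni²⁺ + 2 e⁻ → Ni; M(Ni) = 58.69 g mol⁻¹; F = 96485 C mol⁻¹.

425 h

n(Ni) = m/M = 231 / 58.69 = 3.936 mol.
Each Ni atom requires 2 electrons, so n(e⁻) = 2 × 3.936 = 7.872 mol.
Q = n(e⁻)·F = 7.872 × 96485 = 759500 C.
t = Q/I = 759500 / 0.4960 A = 1531000 s = 425 h.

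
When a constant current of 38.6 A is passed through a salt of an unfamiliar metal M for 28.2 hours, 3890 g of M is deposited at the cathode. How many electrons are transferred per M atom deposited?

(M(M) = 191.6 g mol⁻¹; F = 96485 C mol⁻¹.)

2

Q = I·t = 38.60 A × 101520 s = 3919000 C, so n(e⁻) = 3919000/96485 = 40.61 mol.
n(M) deposited = 3890 / 191.6 = 20.30 mol.
Electrons per atom = n(e⁻)/n(M) = 40.61 / 20.30 = 2.00 ≈ 2, so the ion is M²⁺.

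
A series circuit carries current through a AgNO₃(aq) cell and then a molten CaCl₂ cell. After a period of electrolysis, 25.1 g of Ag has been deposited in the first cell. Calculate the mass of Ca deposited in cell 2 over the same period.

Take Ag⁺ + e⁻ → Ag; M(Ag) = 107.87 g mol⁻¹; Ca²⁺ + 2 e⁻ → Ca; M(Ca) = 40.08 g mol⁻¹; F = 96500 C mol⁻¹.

n(Ag) = 25.1 / 107.87 = 0.2327 mol.
Since Ag⁺ + e⁻ → Ag, n(e⁻) passed = 1 × 0.2327 = 0.2327 mol.
Cells in series carry the same charge, so the same 0.2327 mol of electrons passes through cell 2.
Ca²⁺ + 2 e⁻ → Ca, so n(Ca) = 0.2327 / 2 = 0.1163 mol.
m(Ca) = 0.1163 × 40.08 = 4.66 g.

4.66 g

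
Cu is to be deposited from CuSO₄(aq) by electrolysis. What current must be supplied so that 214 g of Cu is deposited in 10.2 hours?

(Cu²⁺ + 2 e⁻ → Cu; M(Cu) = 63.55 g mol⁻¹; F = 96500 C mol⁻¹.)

17.7 A

n(Cu) = 214 / 63.55 = 3.367 mol.
n(e⁻) = 2 × 3.367 = 6.735 mol.
Q = n(e⁻)·F = 6.735 × 96500 = 649900 C.
I = Q/t = 649900 / 36720 s = 17.7 A.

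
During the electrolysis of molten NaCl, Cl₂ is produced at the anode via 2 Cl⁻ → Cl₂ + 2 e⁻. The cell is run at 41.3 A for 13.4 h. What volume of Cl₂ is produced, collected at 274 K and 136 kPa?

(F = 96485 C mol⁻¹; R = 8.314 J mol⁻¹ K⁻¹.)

173 L

Q = I·t = 41.30 A × 48240 s = 1992000 C.
n(e⁻) = Q/F = 1992000 / 96485 = 20.65 mol.
2 electrons are transferred per Cl₂ molecule, so n(Cl₂) = 20.65 / 2 = 10.32 mol.
V = nRT/P = (10.32 × 8.314 × 274) / (136 × 10³ Pa) = 0.173 m³ = 173 L.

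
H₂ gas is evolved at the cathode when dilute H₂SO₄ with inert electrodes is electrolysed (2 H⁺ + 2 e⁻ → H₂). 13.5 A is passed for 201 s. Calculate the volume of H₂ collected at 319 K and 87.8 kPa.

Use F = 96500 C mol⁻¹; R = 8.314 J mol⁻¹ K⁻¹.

Q = I·t = 13.50 A × 201.00 s = 2714 C.
n(e⁻) = Q/F = 2714 / 96500 = 0.02812 mol.
2 electrons are transferred per H₂ molecule, so n(H₂) = 0.02812 / 2 = 0.01406 mol.
V = nRT/P = (0.01406 × 8.314 × 319) / (87.8 × 10³ Pa) = 4.25 × 10⁻⁴ m³ = 0.425 L.

0.425 L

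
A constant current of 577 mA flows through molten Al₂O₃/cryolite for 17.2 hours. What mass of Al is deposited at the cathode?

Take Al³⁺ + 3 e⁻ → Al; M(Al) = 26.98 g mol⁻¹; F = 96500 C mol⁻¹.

Q = I·t = 0.5770 A × 61920 s = 35730 C.
n(e⁻) = Q/F = 35730 / 96500 = 0.3702 mol.
Al³⁺ + 3 e⁻ → Al, so n(Al) = n(e⁻)/3 = 0.1234 mol.
m = n·M = 0.1234 × 26.98 = 3.33 g.

3.33 g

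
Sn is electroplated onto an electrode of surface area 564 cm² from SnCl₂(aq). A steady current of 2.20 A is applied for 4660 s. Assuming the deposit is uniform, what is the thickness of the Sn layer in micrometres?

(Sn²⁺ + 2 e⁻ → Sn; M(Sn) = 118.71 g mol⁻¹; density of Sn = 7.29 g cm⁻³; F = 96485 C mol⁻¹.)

Q = I·t = 2.200 × 4660.0 = 10250 C; n(e⁻) = 0.1063 mol.
n(Sn) = n(e⁻)/2 = 0.05313 mol, so m = 0.05313 × 118.71 = 6.307 g.
Volume = m/ρ = 6.307 / 7.29 = 0.8651 cm³.
Thickness = V/A = 0.8651 / 564 = 0.00153 cm = 15.3 μm.

15.3 μm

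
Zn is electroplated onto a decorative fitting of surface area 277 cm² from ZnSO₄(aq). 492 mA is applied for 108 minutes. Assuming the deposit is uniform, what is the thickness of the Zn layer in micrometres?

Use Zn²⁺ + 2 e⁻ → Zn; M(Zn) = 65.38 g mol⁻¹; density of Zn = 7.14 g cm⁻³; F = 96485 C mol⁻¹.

Q = I·t = 0.4920 × 6480.0 = 3188 C; n(e⁻) = 0.03304 mol.
n(Zn) = n(e⁻)/2 = 0.01652 mol, so m = 0.01652 × 65.38 = 1.080 g.
Volume = m/ρ = 1.080 / 7.14 = 0.1513 cm³.
Thickness = V/A = 0.1513 / 277 = 5.46 × 10⁻⁴ cm = 5.46 μm.

5.46 μm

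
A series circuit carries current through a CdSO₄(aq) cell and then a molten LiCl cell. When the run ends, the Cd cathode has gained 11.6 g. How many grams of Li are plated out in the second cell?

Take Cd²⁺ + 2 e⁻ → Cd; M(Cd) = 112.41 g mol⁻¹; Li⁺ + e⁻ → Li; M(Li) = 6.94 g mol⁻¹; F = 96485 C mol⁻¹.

n(Cd) = 11.6 / 112.41 = 0.1032 mol.
Since Cd²⁺ + 2 e⁻ → Cd, n(e⁻) passed = 2 × 0.1032 = 0.2064 mol.
Cells in series carry the same charge, so the same 0.2064 mol of electrons passes through cell 2.
Li⁺ + e⁻ → Li, so n(Li) = 0.2064 / 1 = 0.2064 mol.
m(Li) = 0.2064 × 6.94 = 1.43 g.

1.43 g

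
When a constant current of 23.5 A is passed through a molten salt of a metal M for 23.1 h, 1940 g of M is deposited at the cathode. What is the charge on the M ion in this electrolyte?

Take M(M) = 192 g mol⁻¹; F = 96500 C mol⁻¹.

Q = I·t = 23.50 A × 83160 s = 1954000 C, so n(e⁻) = 1954000/96500 = 20.25 mol.
n(M) deposited = 1940 / 192 = 10.10 mol.
Electrons per atom = n(e⁻)/n(M) = 20.25 / 10.10 = 2.00 ≈ 2, so the ion is M²⁺.

+2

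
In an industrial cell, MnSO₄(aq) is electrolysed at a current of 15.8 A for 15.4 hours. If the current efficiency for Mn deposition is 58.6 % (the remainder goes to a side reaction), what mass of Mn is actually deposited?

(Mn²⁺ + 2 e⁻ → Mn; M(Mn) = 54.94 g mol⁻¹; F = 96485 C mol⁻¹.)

Q = I·t = 15.80 × 55440 = 876000 C.
n(e⁻) = 876000/96485 = 9.079 mol; theoretically n(Mn) = 9.079/2 = 4.539 mol, m_theo = 249.4 g.
At 58.6 % efficiency, m_actual = 0.586 × 249.4 = 146 g.

146 g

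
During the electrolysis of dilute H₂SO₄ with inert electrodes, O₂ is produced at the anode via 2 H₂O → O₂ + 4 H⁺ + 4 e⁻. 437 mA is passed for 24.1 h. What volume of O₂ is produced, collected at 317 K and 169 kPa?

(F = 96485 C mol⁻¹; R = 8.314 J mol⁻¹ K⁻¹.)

Q = I·t = 0.4370 A × 86760 s = 37910 C.
n(e⁻) = Q/F = 37910 / 96485 = 0.3930 mol.
4 electrons are transferred per O₂ molecule, so n(O₂) = 0.3930 / 4 = 0.09824 mol.
V = nRT/P = (0.09824 × 8.314 × 317) / (169 × 10³ Pa) = 0.00153 m³ = 1.53 L.

1.53 L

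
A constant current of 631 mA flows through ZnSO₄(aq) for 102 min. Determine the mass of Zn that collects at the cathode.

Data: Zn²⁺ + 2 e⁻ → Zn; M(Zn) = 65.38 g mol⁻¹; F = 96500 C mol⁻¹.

Q = I·t = 0.6310 A × 6120.0 s = 3862 C.
n(e⁻) = Q/F = 3862 / 96500 = 0.04002 mol.
Zn²⁺ + 2 e⁻ → Zn, so n(Zn) = n(e⁻)/2 = 0.02001 mol.
m = n·M = 0.02001 × 65.38 = 1.31 g.

1.31 g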